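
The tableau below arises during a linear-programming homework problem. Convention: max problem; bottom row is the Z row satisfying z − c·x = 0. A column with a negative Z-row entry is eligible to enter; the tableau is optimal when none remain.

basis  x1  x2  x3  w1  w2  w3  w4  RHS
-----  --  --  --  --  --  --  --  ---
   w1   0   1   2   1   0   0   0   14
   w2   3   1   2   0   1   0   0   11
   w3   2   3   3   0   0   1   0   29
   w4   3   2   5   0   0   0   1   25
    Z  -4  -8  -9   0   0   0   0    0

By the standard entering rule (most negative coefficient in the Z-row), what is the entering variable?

Negative Z-row entries: x1: -4, x2: -8, x3: -9.
The most negative is -9 in column x3, so x3 enters.

x3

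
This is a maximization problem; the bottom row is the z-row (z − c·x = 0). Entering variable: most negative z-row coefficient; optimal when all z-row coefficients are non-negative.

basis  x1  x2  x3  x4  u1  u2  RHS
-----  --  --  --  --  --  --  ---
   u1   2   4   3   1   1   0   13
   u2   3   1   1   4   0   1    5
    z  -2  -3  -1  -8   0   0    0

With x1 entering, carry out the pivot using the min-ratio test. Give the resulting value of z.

Ratio test on column x1 — row 1: 13/2 = 13/2; row 2: 5/3 = 5/3. Minimum is 5/3 at row 2 (u2 leaves); pivot element 3.
Pivot on row 2; the z-row RHS becomes 0 − (-2)·(5/3) = 10/3.

10/3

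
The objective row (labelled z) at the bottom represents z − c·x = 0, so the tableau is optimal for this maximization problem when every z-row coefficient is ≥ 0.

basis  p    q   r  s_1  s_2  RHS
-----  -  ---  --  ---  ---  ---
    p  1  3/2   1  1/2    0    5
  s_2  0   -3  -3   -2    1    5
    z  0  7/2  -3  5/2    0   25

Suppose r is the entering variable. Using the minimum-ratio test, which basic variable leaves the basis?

p

Column r entries and ratios — p: 5/1 = 5; s_2: -3 ≤ 0, skip.
Smallest ratio is 5 in the row of p, so p leaves.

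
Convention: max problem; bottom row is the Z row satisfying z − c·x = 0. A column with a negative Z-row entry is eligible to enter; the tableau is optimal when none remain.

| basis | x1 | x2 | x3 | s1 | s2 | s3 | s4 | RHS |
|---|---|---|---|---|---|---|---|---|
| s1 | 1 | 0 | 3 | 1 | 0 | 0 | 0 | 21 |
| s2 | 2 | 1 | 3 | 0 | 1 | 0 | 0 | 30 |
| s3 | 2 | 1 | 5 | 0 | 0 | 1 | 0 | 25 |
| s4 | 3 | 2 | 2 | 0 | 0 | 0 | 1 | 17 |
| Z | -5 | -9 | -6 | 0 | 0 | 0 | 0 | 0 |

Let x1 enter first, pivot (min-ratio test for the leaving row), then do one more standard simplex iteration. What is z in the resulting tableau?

153/2

Ratio test on column x1 — row 1: 21/1 = 21; row 2: 30/2 = 15; row 3: 25/2 = 25/2; row 4: 17/3 = 17/3. Minimum is 17/3 at row 4 (s4 leaves); pivot element 3.
Pivot on row 4; the Z-row RHS becomes 0 − (-5)·(17/3) = 85/3.
Next entering variable (most negative Z-row entry -17/3): x2.
Ratio test on column x2 — row 1: entry -2/3 ≤ 0; row 2: entry -1/3 ≤ 0; row 3: entry -1/3 ≤ 0; row 4: (17/3)/(2/3) = 17/2. Minimum is 17/2 at row 4 (x1 leaves); pivot element 2/3.
After the second pivot the Z-row RHS is 85/3 − (-17/3)·(17/2) = 153/2.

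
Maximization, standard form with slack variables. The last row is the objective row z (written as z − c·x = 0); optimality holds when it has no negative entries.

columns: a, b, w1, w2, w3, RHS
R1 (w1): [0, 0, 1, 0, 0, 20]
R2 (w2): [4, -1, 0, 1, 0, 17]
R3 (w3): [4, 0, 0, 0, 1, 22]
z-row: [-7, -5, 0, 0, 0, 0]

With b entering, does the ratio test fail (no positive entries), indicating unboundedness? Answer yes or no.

Every constraint-row entry in column b is ≤ 0, so increasing b is unbounded.

yes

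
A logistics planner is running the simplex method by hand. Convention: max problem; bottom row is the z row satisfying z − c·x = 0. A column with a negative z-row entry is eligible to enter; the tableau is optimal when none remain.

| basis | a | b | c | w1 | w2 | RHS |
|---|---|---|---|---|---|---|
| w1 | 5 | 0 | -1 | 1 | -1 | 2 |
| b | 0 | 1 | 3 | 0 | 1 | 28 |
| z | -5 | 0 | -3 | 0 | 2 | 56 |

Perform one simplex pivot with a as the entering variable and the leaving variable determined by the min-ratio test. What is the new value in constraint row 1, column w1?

1/5

Ratio test on column a — row 1: 2/5 = 2/5; row 2: entry 0 ≤ 0. Minimum is 2/5 at row 1 (w1 leaves); pivot element 5.
Divide row 1 by 5; eliminate column a from the other rows.
In the new row 1, the w1 entry is the old entry divided by the pivot: 1/5 = 1/5.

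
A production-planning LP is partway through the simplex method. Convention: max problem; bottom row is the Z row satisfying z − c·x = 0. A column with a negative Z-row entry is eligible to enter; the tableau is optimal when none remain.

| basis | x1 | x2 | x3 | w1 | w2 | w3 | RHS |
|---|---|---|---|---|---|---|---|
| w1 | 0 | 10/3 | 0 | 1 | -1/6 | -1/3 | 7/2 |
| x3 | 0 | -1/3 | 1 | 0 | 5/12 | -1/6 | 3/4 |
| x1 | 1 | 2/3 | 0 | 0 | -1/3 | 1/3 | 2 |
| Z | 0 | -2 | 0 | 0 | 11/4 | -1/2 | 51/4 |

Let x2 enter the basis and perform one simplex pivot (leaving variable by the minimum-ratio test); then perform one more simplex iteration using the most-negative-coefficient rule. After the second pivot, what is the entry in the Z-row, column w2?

Ratio test on column x2 — row 1: (7/2)/(10/3) = 21/20; row 2: entry -1/3 ≤ 0; row 3: 2/(2/3) = 3. Minimum is 21/20 at row 1 (w1 leaves); pivot element 10/3.
Divide row 1 by 10/3; eliminate column x2 from the other rows.
Second iteration: most negative Z-row entry is -7/10 in column w3, so w3 enters.
Ratio test on column w3 — row 1: entry -1/10 ≤ 0; row 2: entry -1/5 ≤ 0; row 3: (13/10)/(2/5) = 13/4. Minimum is 13/4 at row 3 (x1 leaves); pivot element 2/5.
Divide row 3 by 2/5; eliminate column w3 from the other rows.
After both pivots, the entry at the Z-row, column w2 is 17/8.

17/8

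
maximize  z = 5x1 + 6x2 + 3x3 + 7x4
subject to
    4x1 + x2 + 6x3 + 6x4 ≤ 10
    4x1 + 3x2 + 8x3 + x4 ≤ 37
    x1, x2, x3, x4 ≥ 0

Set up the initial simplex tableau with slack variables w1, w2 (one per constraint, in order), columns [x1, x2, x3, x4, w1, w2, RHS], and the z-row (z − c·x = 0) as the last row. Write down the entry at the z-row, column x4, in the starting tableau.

The z-row carries the negated objective coefficients: the x4 entry is -7.

-7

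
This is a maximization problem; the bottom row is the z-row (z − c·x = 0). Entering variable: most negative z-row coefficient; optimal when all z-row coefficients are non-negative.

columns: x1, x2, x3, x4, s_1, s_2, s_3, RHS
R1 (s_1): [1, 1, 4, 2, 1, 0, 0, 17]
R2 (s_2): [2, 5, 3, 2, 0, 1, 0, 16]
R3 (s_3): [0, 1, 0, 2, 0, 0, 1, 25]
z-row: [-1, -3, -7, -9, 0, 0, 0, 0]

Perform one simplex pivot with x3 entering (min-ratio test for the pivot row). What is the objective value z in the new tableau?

119/4

Ratio test on column x3 — row 1: 17/4 = 17/4; row 2: 16/3 = 16/3; row 3: entry 0 ≤ 0. Minimum is 17/4 at row 1 (s_1 leaves); pivot element 4.
Pivot on row 1; the z-row RHS becomes 0 − (-7)·(17/4) = 119/4.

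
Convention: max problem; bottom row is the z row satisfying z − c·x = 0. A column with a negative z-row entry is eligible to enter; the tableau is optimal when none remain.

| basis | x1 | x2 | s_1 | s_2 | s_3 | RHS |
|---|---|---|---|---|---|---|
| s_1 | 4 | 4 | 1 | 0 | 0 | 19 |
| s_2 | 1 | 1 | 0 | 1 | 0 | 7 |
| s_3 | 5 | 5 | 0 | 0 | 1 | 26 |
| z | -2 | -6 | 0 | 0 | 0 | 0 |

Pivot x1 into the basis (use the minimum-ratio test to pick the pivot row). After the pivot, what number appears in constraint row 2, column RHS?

Ratio test on column x1 — row 1: 19/4 = 19/4; row 2: 7/1 = 7; row 3: 26/5 = 26/5. Minimum is 19/4 at row 1 (s_1 leaves); pivot element 4.
Divide row 1 by 4; eliminate column x1 from the other rows.
Row 2 update in column RHS: 7 − 1·(19/4) = 9/4.

9/4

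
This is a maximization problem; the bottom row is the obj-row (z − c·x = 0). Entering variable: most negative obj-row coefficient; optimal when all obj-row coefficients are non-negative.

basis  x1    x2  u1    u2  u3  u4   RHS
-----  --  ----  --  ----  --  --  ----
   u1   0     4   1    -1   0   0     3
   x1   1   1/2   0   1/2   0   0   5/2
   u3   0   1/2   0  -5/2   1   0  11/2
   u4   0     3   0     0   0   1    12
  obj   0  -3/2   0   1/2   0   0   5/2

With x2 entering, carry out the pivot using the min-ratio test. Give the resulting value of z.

Ratio test on column x2 — row 1: 3/4 = 3/4; row 2: (5/2)/(1/2) = 5; row 3: (11/2)/(1/2) = 11; row 4: 12/3 = 4. Minimum is 3/4 at row 1 (u1 leaves); pivot element 4.
Pivot on row 1; the obj-row RHS becomes 5/2 − (-3/2)·(3/4) = 29/8.

29/8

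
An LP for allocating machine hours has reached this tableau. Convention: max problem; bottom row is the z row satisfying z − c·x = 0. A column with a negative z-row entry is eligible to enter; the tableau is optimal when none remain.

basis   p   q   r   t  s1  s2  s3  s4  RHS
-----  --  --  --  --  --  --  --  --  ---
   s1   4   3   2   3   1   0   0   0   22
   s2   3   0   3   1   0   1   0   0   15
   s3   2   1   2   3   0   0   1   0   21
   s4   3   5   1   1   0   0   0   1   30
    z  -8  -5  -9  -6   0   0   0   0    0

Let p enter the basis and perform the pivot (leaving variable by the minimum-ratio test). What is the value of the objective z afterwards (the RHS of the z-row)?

40

Ratio test on column p — row 1: 22/4 = 11/2; row 2: 15/3 = 5; row 3: 21/2 = 21/2; row 4: 30/3 = 10. Minimum is 5 at row 2 (s2 leaves); pivot element 3.
Pivot on row 2; the z-row RHS becomes 0 − (-8)·5 = 40.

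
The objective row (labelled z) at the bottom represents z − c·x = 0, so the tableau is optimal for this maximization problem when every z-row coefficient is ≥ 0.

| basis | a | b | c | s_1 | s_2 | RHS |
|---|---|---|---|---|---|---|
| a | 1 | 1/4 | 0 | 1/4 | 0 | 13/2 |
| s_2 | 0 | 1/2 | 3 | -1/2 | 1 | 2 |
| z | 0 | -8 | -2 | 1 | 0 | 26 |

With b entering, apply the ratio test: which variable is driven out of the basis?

s_2

Column b entries and ratios — a: (13/2)/(1/4) = 26; s_2: 2/(1/2) = 4.
Smallest ratio is 4 in the row of s_2, so s_2 leaves.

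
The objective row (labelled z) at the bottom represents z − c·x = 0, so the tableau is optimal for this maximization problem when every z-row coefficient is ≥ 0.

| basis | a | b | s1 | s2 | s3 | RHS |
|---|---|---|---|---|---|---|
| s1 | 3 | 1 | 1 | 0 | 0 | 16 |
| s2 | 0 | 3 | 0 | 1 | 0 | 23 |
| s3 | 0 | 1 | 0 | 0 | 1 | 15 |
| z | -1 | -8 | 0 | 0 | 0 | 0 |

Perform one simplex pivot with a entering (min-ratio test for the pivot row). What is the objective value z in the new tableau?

16/3

Ratio test on column a — row 1: 16/3 = 16/3; row 2: entry 0 ≤ 0; row 3: entry 0 ≤ 0. Minimum is 16/3 at row 1 (s1 leaves); pivot element 3.
Pivot on row 1; the z-row RHS becomes 0 − (-1)·(16/3) = 16/3.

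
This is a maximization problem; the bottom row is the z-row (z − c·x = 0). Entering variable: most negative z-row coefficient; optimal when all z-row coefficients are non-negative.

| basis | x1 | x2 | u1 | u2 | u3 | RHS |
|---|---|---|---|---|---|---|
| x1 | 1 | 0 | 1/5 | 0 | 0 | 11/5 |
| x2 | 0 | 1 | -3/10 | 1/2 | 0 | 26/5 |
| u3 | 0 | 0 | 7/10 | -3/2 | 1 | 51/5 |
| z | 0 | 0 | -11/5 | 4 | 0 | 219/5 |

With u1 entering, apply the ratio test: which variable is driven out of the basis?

x1

Column u1 entries and ratios — x1: (11/5)/(1/5) = 11; x2: -3/10 ≤ 0, skip; u3: (51/5)/(7/10) = 102/7.
Smallest ratio is 11 in the row of x1, so x1 leaves.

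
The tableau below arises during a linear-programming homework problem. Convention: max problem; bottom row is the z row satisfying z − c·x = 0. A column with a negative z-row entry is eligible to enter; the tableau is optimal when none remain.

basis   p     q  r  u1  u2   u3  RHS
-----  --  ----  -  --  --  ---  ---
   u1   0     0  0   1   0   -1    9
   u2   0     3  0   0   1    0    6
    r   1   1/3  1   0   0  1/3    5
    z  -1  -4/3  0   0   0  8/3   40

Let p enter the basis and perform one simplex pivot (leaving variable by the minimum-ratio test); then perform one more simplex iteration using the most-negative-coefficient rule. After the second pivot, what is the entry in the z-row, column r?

Ratio test on column p — row 1: entry 0 ≤ 0; row 2: entry 0 ≤ 0; row 3: 5/1 = 5. Minimum is 5 at row 3 (r leaves); pivot element 1.
Divide row 3 by 1; eliminate column p from the other rows.
Second iteration: most negative z-row entry is -1 in column q, so q enters.
Ratio test on column q — row 1: entry 0 ≤ 0; row 2: 6/3 = 2; row 3: 5/(1/3) = 15. Minimum is 2 at row 2 (u2 leaves); pivot element 3.
Divide row 2 by 3; eliminate column q from the other rows.
After both pivots, the entry at the z-row, column r is 1.

1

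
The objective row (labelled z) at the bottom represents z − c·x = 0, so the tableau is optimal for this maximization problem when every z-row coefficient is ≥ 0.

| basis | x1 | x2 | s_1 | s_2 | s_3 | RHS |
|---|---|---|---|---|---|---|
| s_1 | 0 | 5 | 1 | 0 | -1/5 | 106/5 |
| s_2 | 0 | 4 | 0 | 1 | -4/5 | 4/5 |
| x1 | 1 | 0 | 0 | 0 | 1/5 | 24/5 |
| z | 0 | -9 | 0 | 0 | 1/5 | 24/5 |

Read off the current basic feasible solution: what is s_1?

s_1 is basic (row 1); its value is the RHS of that row, 106/5.

106/5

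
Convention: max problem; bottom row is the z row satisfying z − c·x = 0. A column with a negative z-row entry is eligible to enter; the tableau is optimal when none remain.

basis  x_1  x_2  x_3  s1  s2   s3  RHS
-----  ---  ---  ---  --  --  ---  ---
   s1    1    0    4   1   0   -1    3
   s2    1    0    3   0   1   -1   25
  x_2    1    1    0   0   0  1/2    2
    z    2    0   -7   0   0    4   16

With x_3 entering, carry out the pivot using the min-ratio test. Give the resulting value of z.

85/4

Ratio test on column x_3 — row 1: 3/4 = 3/4; row 2: 25/3 = 25/3; row 3: entry 0 ≤ 0. Minimum is 3/4 at row 1 (s1 leaves); pivot element 4.
Pivot on row 1; the z-row RHS becomes 16 − (-7)·(3/4) = 85/4.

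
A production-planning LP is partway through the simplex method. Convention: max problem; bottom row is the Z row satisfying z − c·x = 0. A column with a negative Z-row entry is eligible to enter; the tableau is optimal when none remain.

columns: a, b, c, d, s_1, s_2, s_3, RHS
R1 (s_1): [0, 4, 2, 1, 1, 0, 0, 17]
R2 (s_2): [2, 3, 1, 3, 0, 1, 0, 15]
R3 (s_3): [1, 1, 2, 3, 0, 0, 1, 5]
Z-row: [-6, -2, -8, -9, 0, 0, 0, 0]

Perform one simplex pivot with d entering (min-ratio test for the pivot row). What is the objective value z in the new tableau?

Ratio test on column d — row 1: 17/1 = 17; row 2: 15/3 = 5; row 3: 5/3 = 5/3. Minimum is 5/3 at row 3 (s_3 leaves); pivot element 3.
Pivot on row 3; the Z-row RHS becomes 0 − (-9)·(5/3) = 15.

15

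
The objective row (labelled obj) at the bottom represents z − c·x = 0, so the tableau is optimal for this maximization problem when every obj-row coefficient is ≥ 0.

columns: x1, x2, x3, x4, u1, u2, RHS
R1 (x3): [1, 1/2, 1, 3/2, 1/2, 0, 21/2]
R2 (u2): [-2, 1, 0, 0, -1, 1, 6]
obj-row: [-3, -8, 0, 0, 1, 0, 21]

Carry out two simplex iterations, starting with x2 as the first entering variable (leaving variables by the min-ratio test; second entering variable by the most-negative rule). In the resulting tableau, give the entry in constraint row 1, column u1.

1/2

Ratio test on column x2 — row 1: (21/2)/(1/2) = 21; row 2: 6/1 = 6. Minimum is 6 at row 2 (u2 leaves); pivot element 1.
Divide row 2 by 1; eliminate column x2 from the other rows.
Second iteration: most negative obj-row entry is -19 in column x1, so x1 enters.
Ratio test on column x1 — row 1: (15/2)/2 = 15/4; row 2: entry -2 ≤ 0. Minimum is 15/4 at row 1 (x3 leaves); pivot element 2.
Divide row 1 by 2; eliminate column x1 from the other rows.
After both pivots, the entry at constraint row 1, column u1 is 1/2.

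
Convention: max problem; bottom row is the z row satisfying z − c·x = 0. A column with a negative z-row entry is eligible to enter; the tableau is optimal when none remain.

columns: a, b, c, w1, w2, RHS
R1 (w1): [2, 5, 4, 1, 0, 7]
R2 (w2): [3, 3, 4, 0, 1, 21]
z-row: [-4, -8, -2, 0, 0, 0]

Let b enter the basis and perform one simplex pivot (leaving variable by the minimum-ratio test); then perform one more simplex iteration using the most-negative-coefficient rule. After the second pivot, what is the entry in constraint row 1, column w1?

1/2

Ratio test on column b — row 1: 7/5 = 7/5; row 2: 21/3 = 7. Minimum is 7/5 at row 1 (w1 leaves); pivot element 5.
Divide row 1 by 5; eliminate column b from the other rows.
Second iteration: most negative z-row entry is -4/5 in column a, so a enters.
Ratio test on column a — row 1: (7/5)/(2/5) = 7/2; row 2: (84/5)/(9/5) = 28/3. Minimum is 7/2 at row 1 (b leaves); pivot element 2/5.
Divide row 1 by 2/5; eliminate column a from the other rows.
After both pivots, the entry at constraint row 1, column w1 is 1/2.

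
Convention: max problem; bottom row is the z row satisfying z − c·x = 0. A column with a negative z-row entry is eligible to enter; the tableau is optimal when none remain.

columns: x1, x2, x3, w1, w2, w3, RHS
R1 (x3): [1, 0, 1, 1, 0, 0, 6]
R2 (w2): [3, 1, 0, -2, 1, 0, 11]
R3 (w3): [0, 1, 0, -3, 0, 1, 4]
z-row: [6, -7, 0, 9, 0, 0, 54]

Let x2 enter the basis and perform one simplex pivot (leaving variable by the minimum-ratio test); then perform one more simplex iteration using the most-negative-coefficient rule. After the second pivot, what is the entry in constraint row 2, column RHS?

Ratio test on column x2 — row 1: entry 0 ≤ 0; row 2: 11/1 = 11; row 3: 4/1 = 4. Minimum is 4 at row 3 (w3 leaves); pivot element 1.
Divide row 3 by 1; eliminate column x2 from the other rows.
Second iteration: most negative z-row entry is -12 in column w1, so w1 enters.
Ratio test on column w1 — row 1: 6/1 = 6; row 2: 7/1 = 7; row 3: entry -3 ≤ 0. Minimum is 6 at row 1 (x3 leaves); pivot element 1.
Divide row 1 by 1; eliminate column w1 from the other rows.
After both pivots, the entry at constraint row 2, column RHS is 1.

1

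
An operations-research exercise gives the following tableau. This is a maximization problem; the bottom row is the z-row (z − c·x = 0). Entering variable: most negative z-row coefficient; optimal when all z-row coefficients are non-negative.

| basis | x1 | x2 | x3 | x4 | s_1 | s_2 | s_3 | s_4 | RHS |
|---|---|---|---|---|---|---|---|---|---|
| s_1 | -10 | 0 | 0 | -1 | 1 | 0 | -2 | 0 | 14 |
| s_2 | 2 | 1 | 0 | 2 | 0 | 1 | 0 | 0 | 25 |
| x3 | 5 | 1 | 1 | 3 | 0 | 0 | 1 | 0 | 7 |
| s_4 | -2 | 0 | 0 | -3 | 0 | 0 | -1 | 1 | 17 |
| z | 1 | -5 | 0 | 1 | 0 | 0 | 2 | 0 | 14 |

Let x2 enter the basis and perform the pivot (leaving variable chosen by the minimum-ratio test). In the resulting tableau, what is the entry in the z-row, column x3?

5

Ratio test on column x2 — row 1: entry 0 ≤ 0; row 2: 25/1 = 25; row 3: 7/1 = 7; row 4: entry 0 ≤ 0. Minimum is 7 at row 3 (x3 leaves); pivot element 1.
Divide row 3 by 1; eliminate column x2 from the other rows.
z-row update in column x3: 0 − (-5)·1 = 5.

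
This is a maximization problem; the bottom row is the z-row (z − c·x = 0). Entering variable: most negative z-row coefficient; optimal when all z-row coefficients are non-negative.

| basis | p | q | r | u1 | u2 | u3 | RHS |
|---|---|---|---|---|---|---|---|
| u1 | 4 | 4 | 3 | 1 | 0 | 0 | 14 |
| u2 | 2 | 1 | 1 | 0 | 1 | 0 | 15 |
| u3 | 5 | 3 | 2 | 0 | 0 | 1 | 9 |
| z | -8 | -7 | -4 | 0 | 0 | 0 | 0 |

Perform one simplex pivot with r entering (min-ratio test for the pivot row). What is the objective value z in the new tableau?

18

Ratio test on column r — row 1: 14/3 = 14/3; row 2: 15/1 = 15; row 3: 9/2 = 9/2. Minimum is 9/2 at row 3 (u3 leaves); pivot element 2.
Pivot on row 3; the z-row RHS becomes 0 − (-4)·(9/2) = 18.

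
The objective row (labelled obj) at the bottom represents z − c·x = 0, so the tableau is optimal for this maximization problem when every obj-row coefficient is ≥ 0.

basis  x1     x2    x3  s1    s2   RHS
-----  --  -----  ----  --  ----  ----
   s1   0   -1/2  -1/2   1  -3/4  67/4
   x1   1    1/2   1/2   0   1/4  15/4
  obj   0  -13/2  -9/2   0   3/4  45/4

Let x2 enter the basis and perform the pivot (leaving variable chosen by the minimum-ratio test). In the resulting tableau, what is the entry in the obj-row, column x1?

Ratio test on column x2 — row 1: entry -1/2 ≤ 0; row 2: (15/4)/(1/2) = 15/2. Minimum is 15/2 at row 2 (x1 leaves); pivot element 1/2.
Divide row 2 by 1/2; eliminate column x2 from the other rows.
obj-row update in column x1: 0 − (-13/2)·2 = 13.

13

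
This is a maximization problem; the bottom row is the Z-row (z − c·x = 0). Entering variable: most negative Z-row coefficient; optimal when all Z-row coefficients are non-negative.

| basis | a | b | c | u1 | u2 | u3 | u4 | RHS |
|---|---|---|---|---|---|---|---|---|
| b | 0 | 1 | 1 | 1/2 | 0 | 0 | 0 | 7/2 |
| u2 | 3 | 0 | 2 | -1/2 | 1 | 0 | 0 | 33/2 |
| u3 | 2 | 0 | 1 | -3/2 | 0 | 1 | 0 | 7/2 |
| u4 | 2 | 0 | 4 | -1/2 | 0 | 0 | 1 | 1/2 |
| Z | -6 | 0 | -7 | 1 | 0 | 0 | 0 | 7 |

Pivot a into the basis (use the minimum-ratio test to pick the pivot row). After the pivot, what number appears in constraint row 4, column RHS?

Ratio test on column a — row 1: entry 0 ≤ 0; row 2: (33/2)/3 = 11/2; row 3: (7/2)/2 = 7/4; row 4: (1/2)/2 = 1/4. Minimum is 1/4 at row 4 (u4 leaves); pivot element 2.
Divide row 4 by 2; eliminate column a from the other rows.
In the new row 4, the RHS entry is the old entry divided by the pivot: (1/2)/2 = 1/4.

1/4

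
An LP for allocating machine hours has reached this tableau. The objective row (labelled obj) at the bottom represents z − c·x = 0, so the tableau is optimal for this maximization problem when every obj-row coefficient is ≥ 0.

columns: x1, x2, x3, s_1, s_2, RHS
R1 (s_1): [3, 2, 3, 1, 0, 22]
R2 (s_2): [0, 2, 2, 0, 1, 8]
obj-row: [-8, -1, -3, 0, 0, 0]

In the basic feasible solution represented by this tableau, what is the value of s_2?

s_2 is basic (row 2); its value is the RHS of that row, 8.

8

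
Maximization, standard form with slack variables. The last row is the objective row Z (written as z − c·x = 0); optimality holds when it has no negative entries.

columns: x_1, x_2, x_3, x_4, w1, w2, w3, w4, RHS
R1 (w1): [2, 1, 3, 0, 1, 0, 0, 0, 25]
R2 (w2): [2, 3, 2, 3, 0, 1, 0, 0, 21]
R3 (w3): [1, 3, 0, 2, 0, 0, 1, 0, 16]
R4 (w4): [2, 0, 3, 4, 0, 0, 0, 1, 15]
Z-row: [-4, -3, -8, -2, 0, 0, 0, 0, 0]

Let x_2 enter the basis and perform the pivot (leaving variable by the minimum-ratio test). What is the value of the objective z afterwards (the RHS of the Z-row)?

16

Ratio test on column x_2 — row 1: 25/1 = 25; row 2: 21/3 = 7; row 3: 16/3 = 16/3; row 4: entry 0 ≤ 0. Minimum is 16/3 at row 3 (w3 leaves); pivot element 3.
Pivot on row 3; the Z-row RHS becomes 0 − (-3)·(16/3) = 16.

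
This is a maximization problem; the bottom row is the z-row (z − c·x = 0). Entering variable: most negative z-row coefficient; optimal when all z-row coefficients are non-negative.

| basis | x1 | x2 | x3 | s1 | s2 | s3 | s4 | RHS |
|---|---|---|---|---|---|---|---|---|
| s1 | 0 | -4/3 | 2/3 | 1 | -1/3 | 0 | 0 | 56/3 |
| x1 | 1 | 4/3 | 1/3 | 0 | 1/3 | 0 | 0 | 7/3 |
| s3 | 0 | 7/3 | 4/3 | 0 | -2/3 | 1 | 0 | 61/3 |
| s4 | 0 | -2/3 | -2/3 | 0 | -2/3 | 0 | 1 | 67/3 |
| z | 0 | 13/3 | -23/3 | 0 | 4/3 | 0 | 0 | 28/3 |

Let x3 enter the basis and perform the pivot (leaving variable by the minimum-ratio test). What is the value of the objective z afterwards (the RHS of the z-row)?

63

Ratio test on column x3 — row 1: (56/3)/(2/3) = 28; row 2: (7/3)/(1/3) = 7; row 3: (61/3)/(4/3) = 61/4; row 4: entry -2/3 ≤ 0. Minimum is 7 at row 2 (x1 leaves); pivot element 1/3.
Pivot on row 2; the z-row RHS becomes 28/3 − (-23/3)·7 = 63.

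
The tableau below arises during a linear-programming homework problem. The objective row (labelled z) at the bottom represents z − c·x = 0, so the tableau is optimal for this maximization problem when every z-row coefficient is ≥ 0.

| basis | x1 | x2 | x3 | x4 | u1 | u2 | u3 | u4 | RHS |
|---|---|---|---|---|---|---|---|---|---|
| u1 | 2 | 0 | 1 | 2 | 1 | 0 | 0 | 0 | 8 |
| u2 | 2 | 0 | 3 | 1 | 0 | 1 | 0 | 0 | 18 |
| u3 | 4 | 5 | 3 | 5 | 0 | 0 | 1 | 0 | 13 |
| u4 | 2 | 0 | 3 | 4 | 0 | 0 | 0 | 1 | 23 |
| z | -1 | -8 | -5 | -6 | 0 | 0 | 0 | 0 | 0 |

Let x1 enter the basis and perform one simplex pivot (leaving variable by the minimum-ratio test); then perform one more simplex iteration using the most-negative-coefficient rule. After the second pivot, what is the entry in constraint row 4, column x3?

Ratio test on column x1 — row 1: 8/2 = 4; row 2: 18/2 = 9; row 3: 13/4 = 13/4; row 4: 23/2 = 23/2. Minimum is 13/4 at row 3 (u3 leaves); pivot element 4.
Divide row 3 by 4; eliminate column x1 from the other rows.
Second iteration: most negative z-row entry is -27/4 in column x2, so x2 enters.
Ratio test on column x2 — row 1: entry -5/2 ≤ 0; row 2: entry -5/2 ≤ 0; row 3: (13/4)/(5/4) = 13/5; row 4: entry -5/2 ≤ 0. Minimum is 13/5 at row 3 (x1 leaves); pivot element 5/4.
Divide row 3 by 5/4; eliminate column x2 from the other rows.
After both pivots, the entry at constraint row 4, column x3 is 3.

3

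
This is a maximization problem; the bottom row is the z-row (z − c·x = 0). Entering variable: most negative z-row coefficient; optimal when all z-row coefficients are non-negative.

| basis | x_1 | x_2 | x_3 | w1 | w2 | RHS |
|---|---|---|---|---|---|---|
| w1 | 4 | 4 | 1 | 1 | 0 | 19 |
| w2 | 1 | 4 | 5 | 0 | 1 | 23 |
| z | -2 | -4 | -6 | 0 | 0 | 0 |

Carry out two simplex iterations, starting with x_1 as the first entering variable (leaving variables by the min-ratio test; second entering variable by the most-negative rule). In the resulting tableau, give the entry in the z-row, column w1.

4/19

Ratio test on column x_1 — row 1: 19/4 = 19/4; row 2: 23/1 = 23. Minimum is 19/4 at row 1 (w1 leaves); pivot element 4.
Divide row 1 by 4; eliminate column x_1 from the other rows.
Second iteration: most negative z-row entry is -11/2 in column x_3, so x_3 enters.
Ratio test on column x_3 — row 1: (19/4)/(1/4) = 19; row 2: (73/4)/(19/4) = 73/19. Minimum is 73/19 at row 2 (w2 leaves); pivot element 19/4.
Divide row 2 by 19/4; eliminate column x_3 from the other rows.
After both pivots, the entry at the z-row, column w1 is 4/19.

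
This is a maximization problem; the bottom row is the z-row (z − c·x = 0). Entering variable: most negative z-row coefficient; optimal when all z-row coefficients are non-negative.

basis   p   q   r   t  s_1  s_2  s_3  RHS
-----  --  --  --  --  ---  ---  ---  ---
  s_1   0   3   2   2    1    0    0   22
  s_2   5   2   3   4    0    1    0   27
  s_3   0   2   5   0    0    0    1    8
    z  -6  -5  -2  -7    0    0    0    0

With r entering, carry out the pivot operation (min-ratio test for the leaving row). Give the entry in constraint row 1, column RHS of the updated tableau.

Ratio test on column r — row 1: 22/2 = 11; row 2: 27/3 = 9; row 3: 8/5 = 8/5. Minimum is 8/5 at row 3 (s_3 leaves); pivot element 5.
Divide row 3 by 5; eliminate column r from the other rows.
Row 1 update in column RHS: 22 − 2·(8/5) = 94/5.

94/5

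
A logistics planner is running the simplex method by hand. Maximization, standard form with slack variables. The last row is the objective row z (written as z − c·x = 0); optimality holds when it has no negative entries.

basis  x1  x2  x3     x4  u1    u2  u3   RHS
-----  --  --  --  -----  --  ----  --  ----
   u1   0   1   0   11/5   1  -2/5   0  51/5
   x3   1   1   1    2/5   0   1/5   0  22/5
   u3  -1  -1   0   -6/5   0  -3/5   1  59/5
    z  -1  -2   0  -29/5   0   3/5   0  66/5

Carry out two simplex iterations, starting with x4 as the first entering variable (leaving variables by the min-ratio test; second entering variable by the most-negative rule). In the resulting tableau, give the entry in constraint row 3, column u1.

Ratio test on column x4 — row 1: (51/5)/(11/5) = 51/11; row 2: (22/5)/(2/5) = 11; row 3: entry -6/5 ≤ 0. Minimum is 51/11 at row 1 (u1 leaves); pivot element 11/5.
Divide row 1 by 11/5; eliminate column x4 from the other rows.
Second iteration: most negative z-row entry is -1 in column x1, so x1 enters.
Ratio test on column x1 — row 1: entry 0 ≤ 0; row 2: (28/11)/1 = 28/11; row 3: entry -1 ≤ 0. Minimum is 28/11 at row 2 (x3 leaves); pivot element 1.
Divide row 2 by 1; eliminate column x1 from the other rows.
After both pivots, the entry at constraint row 3, column u1 is 4/11.

4/11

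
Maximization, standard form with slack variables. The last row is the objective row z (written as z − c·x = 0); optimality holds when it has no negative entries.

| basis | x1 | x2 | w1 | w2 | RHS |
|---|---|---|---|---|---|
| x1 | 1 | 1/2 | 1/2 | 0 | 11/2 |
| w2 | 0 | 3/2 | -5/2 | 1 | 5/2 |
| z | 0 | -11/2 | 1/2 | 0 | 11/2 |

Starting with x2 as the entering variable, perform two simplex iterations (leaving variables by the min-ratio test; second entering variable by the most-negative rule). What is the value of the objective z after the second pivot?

45

Ratio test on column x2 — row 1: (11/2)/(1/2) = 11; row 2: (5/2)/(3/2) = 5/3. Minimum is 5/3 at row 2 (w2 leaves); pivot element 3/2.
Pivot on row 2; the z-row RHS becomes 11/2 − (-11/2)·(5/3) = 44/3.
Next entering variable (most negative z-row entry -26/3): w1.
Ratio test on column w1 — row 1: (14/3)/(4/3) = 7/2; row 2: entry -5/3 ≤ 0. Minimum is 7/2 at row 1 (x1 leaves); pivot element 4/3.
After the second pivot the z-row RHS is 44/3 − (-26/3)·(7/2) = 45.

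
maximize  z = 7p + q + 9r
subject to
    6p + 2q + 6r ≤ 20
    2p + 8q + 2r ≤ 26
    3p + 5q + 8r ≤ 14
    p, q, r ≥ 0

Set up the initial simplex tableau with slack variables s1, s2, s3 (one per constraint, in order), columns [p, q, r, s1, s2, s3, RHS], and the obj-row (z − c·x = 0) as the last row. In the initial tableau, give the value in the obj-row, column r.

-9

The obj-row carries the negated objective coefficients: the r entry is -9.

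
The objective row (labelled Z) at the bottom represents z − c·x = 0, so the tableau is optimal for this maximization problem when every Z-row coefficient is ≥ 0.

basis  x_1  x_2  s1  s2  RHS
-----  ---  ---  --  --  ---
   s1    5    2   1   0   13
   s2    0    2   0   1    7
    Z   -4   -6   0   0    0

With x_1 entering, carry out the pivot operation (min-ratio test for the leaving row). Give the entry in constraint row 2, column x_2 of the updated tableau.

2

Ratio test on column x_1 — row 1: 13/5 = 13/5; row 2: entry 0 ≤ 0. Minimum is 13/5 at row 1 (s1 leaves); pivot element 5.
Divide row 1 by 5; eliminate column x_1 from the other rows.
Row 2 update in column x_2: 2 − 0·(2/5) = 2.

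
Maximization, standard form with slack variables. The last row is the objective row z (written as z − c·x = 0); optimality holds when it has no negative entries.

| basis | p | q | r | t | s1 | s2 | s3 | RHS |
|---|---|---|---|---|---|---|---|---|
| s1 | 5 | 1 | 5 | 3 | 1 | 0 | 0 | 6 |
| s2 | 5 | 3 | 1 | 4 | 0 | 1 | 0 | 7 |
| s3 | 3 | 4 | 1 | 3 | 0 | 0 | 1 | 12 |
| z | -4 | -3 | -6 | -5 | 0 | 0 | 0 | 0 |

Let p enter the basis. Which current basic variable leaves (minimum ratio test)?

Column p entries and ratios — s1: 6/5 = 6/5; s2: 7/5 = 7/5; s3: 12/3 = 4.
Smallest ratio is 6/5 in the row of s1, so s1 leaves.

s1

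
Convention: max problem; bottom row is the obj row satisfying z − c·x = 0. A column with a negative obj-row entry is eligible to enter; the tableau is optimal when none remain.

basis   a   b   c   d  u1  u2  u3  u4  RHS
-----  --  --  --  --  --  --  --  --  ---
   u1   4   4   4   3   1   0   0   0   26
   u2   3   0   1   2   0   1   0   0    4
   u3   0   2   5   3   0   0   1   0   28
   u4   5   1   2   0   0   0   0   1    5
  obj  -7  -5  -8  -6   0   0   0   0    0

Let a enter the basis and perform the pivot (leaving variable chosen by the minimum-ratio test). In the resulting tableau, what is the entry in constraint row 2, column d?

2

Ratio test on column a — row 1: 26/4 = 13/2; row 2: 4/3 = 4/3; row 3: entry 0 ≤ 0; row 4: 5/5 = 1. Minimum is 1 at row 4 (u4 leaves); pivot element 5.
Divide row 4 by 5; eliminate column a from the other rows.
Row 2 update in column d: 2 − 3·0 = 2.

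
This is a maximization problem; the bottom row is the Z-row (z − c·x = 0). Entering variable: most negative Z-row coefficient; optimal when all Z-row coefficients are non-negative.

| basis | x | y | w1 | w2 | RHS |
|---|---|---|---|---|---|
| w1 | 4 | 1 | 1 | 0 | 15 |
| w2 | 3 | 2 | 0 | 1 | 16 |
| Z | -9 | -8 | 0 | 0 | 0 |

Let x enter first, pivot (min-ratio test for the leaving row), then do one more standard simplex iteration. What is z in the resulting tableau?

278/5

Ratio test on column x — row 1: 15/4 = 15/4; row 2: 16/3 = 16/3. Minimum is 15/4 at row 1 (w1 leaves); pivot element 4.
Pivot on row 1; the Z-row RHS becomes 0 − (-9)·(15/4) = 135/4.
Next entering variable (most negative Z-row entry -23/4): y.
Ratio test on column y — row 1: (15/4)/(1/4) = 15; row 2: (19/4)/(5/4) = 19/5. Minimum is 19/5 at row 2 (w2 leaves); pivot element 5/4.
After the second pivot the Z-row RHS is 135/4 − (-23/4)·(19/5) = 278/5.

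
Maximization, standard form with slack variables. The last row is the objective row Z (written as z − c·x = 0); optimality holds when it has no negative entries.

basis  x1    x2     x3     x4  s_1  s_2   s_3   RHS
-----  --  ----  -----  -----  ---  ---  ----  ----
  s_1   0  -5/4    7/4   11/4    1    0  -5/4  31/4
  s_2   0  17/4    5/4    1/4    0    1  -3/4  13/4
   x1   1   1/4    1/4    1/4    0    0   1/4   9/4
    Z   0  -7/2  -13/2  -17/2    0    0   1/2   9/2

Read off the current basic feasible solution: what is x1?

x1 is basic (row 3); its value is the RHS of that row, 9/4.

9/4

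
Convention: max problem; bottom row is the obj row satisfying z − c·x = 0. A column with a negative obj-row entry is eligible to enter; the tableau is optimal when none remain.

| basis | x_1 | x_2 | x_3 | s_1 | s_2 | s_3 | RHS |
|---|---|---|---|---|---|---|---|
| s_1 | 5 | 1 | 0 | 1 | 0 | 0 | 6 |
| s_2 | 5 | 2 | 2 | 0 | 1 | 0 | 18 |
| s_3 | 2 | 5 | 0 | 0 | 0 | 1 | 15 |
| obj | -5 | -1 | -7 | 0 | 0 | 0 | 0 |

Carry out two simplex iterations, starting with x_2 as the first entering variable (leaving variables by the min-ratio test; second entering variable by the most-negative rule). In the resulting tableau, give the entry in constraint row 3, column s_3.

Ratio test on column x_2 — row 1: 6/1 = 6; row 2: 18/2 = 9; row 3: 15/5 = 3. Minimum is 3 at row 3 (s_3 leaves); pivot element 5.
Divide row 3 by 5; eliminate column x_2 from the other rows.
Second iteration: most negative obj-row entry is -7 in column x_3, so x_3 enters.
Ratio test on column x_3 — row 1: entry 0 ≤ 0; row 2: 12/2 = 6; row 3: entry 0 ≤ 0. Minimum is 6 at row 2 (s_2 leaves); pivot element 2.
Divide row 2 by 2; eliminate column x_3 from the other rows.
After both pivots, the entry at constraint row 3, column s_3 is 1/5.

1/5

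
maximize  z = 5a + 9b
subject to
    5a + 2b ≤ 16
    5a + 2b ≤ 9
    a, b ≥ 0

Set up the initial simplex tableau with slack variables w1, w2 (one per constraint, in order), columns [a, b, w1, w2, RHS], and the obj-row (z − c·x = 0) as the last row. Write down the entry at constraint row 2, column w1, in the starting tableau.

Slack w1 belongs to constraint 1; its column is the unit vector e_1, so the entry in row 2 is 0.

0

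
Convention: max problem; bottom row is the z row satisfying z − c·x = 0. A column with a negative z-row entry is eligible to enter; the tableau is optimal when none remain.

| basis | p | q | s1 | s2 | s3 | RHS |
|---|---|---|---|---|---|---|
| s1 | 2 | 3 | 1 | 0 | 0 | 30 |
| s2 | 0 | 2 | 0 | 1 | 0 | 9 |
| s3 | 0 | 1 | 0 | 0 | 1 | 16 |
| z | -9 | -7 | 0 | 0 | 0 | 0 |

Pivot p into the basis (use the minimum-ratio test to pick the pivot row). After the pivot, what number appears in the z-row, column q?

Ratio test on column p — row 1: 30/2 = 15; row 2: entry 0 ≤ 0; row 3: entry 0 ≤ 0. Minimum is 15 at row 1 (s1 leaves); pivot element 2.
Divide row 1 by 2; eliminate column p from the other rows.
z-row update in column q: -7 − (-9)·(3/2) = 13/2.

13/2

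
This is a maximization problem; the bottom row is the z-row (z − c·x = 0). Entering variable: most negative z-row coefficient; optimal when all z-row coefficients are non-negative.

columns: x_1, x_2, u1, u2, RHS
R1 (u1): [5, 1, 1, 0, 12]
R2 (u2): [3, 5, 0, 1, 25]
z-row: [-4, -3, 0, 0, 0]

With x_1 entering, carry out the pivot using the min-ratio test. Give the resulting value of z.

48/5

Ratio test on column x_1 — row 1: 12/5 = 12/5; row 2: 25/3 = 25/3. Minimum is 12/5 at row 1 (u1 leaves); pivot element 5.
Pivot on row 1; the z-row RHS becomes 0 − (-4)·(12/5) = 48/5.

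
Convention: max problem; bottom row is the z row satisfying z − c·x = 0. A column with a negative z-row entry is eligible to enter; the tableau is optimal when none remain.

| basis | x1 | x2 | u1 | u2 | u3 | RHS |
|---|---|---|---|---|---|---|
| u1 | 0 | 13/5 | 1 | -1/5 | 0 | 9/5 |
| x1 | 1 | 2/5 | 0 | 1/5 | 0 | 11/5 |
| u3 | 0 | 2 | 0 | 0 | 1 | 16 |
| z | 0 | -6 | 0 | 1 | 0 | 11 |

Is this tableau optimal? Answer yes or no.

no

The z-row has a negative entry -6 in column x2, so it is not optimal.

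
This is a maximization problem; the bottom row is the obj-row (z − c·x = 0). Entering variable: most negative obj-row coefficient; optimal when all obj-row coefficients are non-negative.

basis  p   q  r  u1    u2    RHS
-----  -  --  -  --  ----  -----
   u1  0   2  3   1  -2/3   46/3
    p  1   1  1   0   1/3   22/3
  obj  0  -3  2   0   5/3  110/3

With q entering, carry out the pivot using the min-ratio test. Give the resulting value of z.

Ratio test on column q — row 1: (46/3)/2 = 23/3; row 2: (22/3)/1 = 22/3. Minimum is 22/3 at row 2 (p leaves); pivot element 1.
Pivot on row 2; the obj-row RHS becomes 110/3 − (-3)·(22/3) = 176/3.

176/3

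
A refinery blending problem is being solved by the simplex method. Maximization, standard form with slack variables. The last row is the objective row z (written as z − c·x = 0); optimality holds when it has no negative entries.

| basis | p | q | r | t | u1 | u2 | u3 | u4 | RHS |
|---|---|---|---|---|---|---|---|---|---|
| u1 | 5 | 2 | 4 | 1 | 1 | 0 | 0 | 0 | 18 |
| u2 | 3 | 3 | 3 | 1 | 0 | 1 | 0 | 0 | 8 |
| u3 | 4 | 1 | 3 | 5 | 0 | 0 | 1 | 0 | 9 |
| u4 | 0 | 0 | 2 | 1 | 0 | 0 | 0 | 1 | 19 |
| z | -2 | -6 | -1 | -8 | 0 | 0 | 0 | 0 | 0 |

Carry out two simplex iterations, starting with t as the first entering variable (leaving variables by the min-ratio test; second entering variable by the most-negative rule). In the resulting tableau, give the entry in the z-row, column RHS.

Ratio test on column t — row 1: 18/1 = 18; row 2: 8/1 = 8; row 3: 9/5 = 9/5; row 4: 19/1 = 19. Minimum is 9/5 at row 3 (u3 leaves); pivot element 5.
Divide row 3 by 5; eliminate column t from the other rows.
Second iteration: most negative z-row entry is -22/5 in column q, so q enters.
Ratio test on column q — row 1: (81/5)/(9/5) = 9; row 2: (31/5)/(14/5) = 31/14; row 3: (9/5)/(1/5) = 9; row 4: entry -1/5 ≤ 0. Minimum is 31/14 at row 2 (u2 leaves); pivot element 14/5.
Divide row 2 by 14/5; eliminate column q from the other rows.
After both pivots, the entry at the z-row, column RHS is 169/7.

169/7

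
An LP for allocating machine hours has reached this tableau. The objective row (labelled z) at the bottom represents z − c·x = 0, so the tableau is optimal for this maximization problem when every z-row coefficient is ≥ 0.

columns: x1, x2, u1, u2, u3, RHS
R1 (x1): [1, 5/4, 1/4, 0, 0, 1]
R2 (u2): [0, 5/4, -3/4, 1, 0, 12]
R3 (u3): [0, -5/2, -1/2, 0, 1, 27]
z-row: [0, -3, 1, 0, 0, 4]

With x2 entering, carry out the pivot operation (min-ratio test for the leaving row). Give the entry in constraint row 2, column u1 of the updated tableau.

-1

Ratio test on column x2 — row 1: 1/(5/4) = 4/5; row 2: 12/(5/4) = 48/5; row 3: entry -5/2 ≤ 0. Minimum is 4/5 at row 1 (x1 leaves); pivot element 5/4.
Divide row 1 by 5/4; eliminate column x2 from the other rows.
Row 2 update in column u1: -3/4 − (5/4)·(1/5) = -1.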